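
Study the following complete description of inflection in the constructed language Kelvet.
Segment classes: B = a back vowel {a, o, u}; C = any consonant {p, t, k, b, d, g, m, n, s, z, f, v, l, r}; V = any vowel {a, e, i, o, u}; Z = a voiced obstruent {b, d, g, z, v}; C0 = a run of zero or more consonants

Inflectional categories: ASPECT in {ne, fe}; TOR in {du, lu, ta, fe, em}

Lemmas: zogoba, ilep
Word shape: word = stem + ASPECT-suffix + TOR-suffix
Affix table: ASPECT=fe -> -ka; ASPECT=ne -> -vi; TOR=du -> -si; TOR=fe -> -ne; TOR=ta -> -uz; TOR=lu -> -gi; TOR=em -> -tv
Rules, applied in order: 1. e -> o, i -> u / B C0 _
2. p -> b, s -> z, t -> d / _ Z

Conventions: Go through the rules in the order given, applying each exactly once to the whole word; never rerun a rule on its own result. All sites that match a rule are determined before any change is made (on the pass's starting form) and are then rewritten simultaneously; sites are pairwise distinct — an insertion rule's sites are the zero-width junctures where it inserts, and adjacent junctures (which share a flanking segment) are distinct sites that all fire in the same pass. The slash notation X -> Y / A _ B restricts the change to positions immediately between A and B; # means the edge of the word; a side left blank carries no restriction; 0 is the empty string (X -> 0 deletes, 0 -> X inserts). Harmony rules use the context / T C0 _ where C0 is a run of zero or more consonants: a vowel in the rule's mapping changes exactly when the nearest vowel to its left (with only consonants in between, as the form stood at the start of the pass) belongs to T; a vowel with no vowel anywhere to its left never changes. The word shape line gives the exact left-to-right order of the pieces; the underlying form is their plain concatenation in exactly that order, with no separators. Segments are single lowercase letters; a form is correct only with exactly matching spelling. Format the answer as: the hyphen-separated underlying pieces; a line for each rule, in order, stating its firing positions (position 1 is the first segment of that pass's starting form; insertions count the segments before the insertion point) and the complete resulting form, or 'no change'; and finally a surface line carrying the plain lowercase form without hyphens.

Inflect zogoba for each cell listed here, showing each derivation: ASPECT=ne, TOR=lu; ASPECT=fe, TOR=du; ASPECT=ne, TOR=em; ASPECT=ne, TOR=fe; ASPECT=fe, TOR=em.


cell ASPECT=ne, TOR=lu:
underlying: zogoba-vi-gi
1. e -> o, i -> u / B C0 _: fires at position(s) 8: zogobavugi
2. p -> b, s -> z, t -> d / _ Z: no change
surface: zogobavugi

cell ASPECT=fe, TOR=du:
underlying: zogoba-ka-si
1. e -> o, i -> u / B C0 _: fires at position(s) 10: zogobakasu
2. p -> b, s -> z, t -> d / _ Z: no change
surface: zogobakasu

cell ASPECT=ne, TOR=em:
underlying: zogoba-vi-tv
1. e -> o, i -> u / B C0 _: fires at position(s) 8: zogobavutv
2. p -> b, s -> z, t -> d / _ Z: fires at position(s) 9: zogobavudv
surface: zogobavudv

cell ASPECT=ne, TOR=fe:
underlying: zogoba-vi-ne
1. e -> o, i -> u / B C0 _: fires at position(s) 8: zogobavune
2. p -> b, s -> z, t -> d / _ Z: no change
surface: zogobavune

cell ASPECT=fe, TOR=em:
underlying: zogoba-ka-tv
1. e -> o, i -> u / B C0 _: no change
2. p -> b, s -> z, t -> d / _ Z: fires at position(s) 9: zogobakadv
surface: zogobakadv


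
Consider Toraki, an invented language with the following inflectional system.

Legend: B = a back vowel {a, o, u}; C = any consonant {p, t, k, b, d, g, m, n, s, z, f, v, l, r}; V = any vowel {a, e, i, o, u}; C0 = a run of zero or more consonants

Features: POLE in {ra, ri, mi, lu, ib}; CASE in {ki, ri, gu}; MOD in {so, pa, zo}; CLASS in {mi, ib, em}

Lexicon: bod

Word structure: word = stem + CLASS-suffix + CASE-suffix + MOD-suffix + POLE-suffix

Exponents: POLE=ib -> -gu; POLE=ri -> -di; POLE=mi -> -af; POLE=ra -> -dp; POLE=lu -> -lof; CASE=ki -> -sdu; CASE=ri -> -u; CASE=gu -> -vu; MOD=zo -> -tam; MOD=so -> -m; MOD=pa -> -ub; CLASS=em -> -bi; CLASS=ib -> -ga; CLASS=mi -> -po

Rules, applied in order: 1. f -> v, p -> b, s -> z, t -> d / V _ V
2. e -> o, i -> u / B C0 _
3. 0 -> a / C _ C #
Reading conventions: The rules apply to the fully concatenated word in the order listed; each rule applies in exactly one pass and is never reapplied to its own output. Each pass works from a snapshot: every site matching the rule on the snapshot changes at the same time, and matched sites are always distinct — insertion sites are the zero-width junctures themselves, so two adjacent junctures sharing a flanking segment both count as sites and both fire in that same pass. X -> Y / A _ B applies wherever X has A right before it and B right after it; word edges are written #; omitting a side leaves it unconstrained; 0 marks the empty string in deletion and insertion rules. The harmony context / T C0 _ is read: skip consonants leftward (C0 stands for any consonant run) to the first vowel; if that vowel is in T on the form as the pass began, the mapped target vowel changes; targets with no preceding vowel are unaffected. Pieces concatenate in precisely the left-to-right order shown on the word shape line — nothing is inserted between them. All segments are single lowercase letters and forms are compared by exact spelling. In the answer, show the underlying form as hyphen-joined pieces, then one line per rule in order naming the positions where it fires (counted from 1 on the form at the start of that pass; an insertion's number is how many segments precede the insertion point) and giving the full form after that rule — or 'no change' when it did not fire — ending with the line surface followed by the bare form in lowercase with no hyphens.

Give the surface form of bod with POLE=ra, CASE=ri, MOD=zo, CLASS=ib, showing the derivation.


underlying: bod-ga-u-tam-dp
1. f -> v, p -> b, s -> z, t -> d / V _ V: fires at position(s) 7: bodgaudamdp
2. e -> o, i -> u / B C0 _: no change
3. 0 -> a / C _ C #: inserts after position(s) 10: bodgaudamdap
surface: bodgaudamdap


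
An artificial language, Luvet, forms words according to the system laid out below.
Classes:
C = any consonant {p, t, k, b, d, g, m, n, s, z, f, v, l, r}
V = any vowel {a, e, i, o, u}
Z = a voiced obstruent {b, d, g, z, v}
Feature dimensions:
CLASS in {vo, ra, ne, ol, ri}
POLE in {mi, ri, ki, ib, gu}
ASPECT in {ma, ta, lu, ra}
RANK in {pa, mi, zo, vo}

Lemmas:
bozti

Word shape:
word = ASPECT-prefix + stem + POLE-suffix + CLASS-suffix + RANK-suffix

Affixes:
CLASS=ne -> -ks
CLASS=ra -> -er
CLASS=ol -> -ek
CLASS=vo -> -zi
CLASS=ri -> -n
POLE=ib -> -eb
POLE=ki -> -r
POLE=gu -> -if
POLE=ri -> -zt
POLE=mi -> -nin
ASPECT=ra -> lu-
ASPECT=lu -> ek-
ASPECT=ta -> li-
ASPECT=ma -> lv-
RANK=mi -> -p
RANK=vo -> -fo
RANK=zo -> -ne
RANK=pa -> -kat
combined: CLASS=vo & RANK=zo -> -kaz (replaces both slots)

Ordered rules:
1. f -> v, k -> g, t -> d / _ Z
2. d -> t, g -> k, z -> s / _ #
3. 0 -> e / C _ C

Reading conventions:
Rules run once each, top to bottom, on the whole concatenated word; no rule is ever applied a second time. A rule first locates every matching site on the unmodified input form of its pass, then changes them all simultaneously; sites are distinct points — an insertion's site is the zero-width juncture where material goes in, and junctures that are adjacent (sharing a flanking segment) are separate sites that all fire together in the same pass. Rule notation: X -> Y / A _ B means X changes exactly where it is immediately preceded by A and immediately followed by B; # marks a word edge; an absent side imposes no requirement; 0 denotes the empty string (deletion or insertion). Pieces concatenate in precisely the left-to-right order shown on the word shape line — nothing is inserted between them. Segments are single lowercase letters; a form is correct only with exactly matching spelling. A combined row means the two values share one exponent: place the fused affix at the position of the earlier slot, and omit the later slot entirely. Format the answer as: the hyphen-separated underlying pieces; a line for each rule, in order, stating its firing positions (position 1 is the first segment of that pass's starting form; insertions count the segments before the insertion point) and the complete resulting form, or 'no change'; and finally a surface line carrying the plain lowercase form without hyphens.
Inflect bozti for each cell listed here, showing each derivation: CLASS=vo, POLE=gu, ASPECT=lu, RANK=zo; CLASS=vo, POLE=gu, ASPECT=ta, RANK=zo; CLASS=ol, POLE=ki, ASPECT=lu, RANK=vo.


cell CLASS=vo, POLE=gu, ASPECT=lu, RANK=zo:
underlying: ek-bozti-if-kaz
1. f -> v, k -> g, t -> d / _ Z: fires at position(s) 2: egboztiifkaz
2. d -> t, g -> k, z -> s / _ #: fires at position(s) 12: egboztiifkas
3. 0 -> e / C _ C: inserts after position(s) 2, 5, 9: egebozetiifekas
surface: egebozetiifekas

cell CLASS=vo, POLE=gu, ASPECT=ta, RANK=zo:
underlying: li-bozti-if-kaz
1. f -> v, k -> g, t -> d / _ Z: no change
2. d -> t, g -> k, z -> s / _ #: fires at position(s) 12: liboztiifkas
3. 0 -> e / C _ C: inserts after position(s) 5, 9: libozetiifekas
surface: libozetiifekas

cell CLASS=ol, POLE=ki, ASPECT=lu, RANK=vo:
underlying: ek-bozti-r-ek-fo
1. f -> v, k -> g, t -> d / _ Z: fires at position(s) 2: egboztirekfo
2. d -> t, g -> k, z -> s / _ #: no change
3. 0 -> e / C _ C: inserts after position(s) 2, 5, 10: egebozetirekefo
surface: egebozetirekefo


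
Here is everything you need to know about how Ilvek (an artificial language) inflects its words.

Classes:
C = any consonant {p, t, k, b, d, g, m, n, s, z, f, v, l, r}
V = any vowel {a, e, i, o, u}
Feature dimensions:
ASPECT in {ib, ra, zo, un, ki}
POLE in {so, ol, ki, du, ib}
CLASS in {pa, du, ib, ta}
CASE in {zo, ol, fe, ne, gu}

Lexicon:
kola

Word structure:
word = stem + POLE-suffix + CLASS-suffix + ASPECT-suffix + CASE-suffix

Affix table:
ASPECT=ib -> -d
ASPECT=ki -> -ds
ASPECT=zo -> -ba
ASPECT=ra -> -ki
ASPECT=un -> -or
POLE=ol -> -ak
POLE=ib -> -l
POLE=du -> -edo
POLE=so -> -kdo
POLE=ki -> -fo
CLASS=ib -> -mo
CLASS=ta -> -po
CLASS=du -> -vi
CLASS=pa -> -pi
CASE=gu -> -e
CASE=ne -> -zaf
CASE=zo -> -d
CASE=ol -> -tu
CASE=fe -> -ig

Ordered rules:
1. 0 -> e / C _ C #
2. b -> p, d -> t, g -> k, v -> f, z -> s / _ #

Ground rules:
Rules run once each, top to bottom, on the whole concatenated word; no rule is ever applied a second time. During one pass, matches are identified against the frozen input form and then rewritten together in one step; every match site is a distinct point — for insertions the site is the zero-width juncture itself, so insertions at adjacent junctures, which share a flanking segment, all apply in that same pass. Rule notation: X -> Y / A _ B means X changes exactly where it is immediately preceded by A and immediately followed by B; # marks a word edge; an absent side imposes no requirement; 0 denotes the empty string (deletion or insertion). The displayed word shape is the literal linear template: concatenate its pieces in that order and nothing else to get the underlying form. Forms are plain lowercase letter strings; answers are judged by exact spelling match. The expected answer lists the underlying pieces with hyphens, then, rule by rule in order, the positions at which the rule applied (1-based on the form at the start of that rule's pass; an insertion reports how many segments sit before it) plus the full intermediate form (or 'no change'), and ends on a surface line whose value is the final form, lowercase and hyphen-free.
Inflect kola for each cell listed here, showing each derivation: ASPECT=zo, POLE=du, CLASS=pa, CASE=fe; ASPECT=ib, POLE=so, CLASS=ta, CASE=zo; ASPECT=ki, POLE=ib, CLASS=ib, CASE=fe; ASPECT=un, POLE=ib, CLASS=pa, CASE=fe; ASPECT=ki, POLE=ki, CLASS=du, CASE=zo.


cell ASPECT=zo, POLE=du, CLASS=pa, CASE=fe:
underlying: kola-edo-pi-ba-ig
1. 0 -> e / C _ C #: no change
2. b -> p, d -> t, g -> k, v -> f, z -> s / _ #: fires at position(s) 13: kolaedopibaik
surface: kolaedopibaik

cell ASPECT=ib, POLE=so, CLASS=ta, CASE=zo:
underlying: kola-kdo-po-d-d
1. 0 -> e / C _ C #: inserts after position(s) 10: kolakdopoded
2. b -> p, d -> t, g -> k, v -> f, z -> s / _ #: fires at position(s) 12: kolakdopodet
surface: kolakdopodet

cell ASPECT=ki, POLE=ib, CLASS=ib, CASE=fe:
underlying: kola-l-mo-ds-ig
1. 0 -> e / C _ C #: no change
2. b -> p, d -> t, g -> k, v -> f, z -> s / _ #: fires at position(s) 11: kolalmodsik
surface: kolalmodsik

cell ASPECT=un, POLE=ib, CLASS=pa, CASE=fe:
underlying: kola-l-pi-or-ig
1. 0 -> e / C _ C #: no change
2. b -> p, d -> t, g -> k, v -> f, z -> s / _ #: fires at position(s) 11: kolalpiorik
surface: kolalpiorik

cell ASPECT=ki, POLE=ki, CLASS=du, CASE=zo:
underlying: kola-fo-vi-ds-d
1. 0 -> e / C _ C #: inserts after position(s) 10: kolafovidsed
2. b -> p, d -> t, g -> k, v -> f, z -> s / _ #: fires at position(s) 12: kolafovidset
surface: kolafovidset


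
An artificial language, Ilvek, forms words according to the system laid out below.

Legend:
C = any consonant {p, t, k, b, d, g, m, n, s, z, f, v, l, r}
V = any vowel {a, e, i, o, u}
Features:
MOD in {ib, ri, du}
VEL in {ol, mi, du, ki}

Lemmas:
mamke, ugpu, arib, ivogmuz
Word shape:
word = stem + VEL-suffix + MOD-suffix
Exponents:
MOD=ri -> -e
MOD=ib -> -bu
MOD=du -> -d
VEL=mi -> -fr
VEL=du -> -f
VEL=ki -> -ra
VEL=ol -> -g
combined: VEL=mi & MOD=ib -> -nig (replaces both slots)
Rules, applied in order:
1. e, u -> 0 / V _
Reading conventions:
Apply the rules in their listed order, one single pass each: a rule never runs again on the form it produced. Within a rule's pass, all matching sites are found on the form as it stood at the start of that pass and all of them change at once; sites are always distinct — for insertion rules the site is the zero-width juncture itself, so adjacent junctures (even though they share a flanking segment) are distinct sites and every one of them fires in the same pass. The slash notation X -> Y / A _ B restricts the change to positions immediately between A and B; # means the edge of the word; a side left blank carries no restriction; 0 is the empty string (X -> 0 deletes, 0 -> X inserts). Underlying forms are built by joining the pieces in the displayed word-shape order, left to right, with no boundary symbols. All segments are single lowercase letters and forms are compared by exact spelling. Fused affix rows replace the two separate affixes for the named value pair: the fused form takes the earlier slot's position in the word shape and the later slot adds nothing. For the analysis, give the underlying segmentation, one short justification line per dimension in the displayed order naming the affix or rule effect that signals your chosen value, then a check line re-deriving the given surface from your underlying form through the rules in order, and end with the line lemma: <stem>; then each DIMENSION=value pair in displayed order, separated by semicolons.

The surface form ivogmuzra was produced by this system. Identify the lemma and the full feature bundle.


underlying: ivogmuz-ra-e
MOD=ri - signalled by the affix -e
VEL=ki - signalled by the affix -ra
check: ivogmuzrae -> ivogmuzra
lemma: ivogmuz; MOD=ri; VEL=ki


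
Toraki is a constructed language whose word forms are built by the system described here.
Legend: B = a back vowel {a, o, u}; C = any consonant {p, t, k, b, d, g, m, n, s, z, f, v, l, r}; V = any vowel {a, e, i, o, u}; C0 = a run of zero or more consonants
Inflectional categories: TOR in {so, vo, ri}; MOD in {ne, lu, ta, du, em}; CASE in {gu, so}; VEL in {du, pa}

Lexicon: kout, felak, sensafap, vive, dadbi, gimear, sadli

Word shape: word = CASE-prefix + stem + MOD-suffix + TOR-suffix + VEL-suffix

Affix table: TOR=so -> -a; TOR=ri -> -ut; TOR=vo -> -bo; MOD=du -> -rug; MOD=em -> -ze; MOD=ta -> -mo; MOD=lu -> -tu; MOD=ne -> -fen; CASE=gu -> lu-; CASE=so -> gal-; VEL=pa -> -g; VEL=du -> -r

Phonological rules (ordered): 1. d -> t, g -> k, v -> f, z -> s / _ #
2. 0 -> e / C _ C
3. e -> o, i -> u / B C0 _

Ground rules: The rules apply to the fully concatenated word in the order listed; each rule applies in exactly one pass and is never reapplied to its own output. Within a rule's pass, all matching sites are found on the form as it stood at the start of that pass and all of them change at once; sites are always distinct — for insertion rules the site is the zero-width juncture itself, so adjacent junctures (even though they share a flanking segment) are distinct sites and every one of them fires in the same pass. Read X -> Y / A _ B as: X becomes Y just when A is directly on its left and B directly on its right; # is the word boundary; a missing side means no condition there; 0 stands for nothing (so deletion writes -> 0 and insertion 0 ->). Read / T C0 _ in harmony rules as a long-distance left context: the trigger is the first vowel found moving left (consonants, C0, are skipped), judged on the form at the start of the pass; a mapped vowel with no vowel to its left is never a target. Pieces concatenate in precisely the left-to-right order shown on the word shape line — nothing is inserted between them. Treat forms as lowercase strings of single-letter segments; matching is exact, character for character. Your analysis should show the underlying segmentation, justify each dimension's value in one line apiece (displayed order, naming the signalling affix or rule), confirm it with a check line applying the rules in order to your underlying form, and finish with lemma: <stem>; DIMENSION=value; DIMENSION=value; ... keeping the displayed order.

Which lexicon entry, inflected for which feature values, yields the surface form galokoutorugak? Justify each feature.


underlying: gal-kout-rug-a-g
TOR=so - signalled by the affix -a
MOD=du - signalled by the affix -rug
CASE=so - signalled by the affix gal-
VEL=pa - signalled by the affix -g
check: galkoutrugag -> galkoutrugak -> galekouterugak -> galokoutorugak
lemma: kout; TOR=so; MOD=du; CASE=so; VEL=pa


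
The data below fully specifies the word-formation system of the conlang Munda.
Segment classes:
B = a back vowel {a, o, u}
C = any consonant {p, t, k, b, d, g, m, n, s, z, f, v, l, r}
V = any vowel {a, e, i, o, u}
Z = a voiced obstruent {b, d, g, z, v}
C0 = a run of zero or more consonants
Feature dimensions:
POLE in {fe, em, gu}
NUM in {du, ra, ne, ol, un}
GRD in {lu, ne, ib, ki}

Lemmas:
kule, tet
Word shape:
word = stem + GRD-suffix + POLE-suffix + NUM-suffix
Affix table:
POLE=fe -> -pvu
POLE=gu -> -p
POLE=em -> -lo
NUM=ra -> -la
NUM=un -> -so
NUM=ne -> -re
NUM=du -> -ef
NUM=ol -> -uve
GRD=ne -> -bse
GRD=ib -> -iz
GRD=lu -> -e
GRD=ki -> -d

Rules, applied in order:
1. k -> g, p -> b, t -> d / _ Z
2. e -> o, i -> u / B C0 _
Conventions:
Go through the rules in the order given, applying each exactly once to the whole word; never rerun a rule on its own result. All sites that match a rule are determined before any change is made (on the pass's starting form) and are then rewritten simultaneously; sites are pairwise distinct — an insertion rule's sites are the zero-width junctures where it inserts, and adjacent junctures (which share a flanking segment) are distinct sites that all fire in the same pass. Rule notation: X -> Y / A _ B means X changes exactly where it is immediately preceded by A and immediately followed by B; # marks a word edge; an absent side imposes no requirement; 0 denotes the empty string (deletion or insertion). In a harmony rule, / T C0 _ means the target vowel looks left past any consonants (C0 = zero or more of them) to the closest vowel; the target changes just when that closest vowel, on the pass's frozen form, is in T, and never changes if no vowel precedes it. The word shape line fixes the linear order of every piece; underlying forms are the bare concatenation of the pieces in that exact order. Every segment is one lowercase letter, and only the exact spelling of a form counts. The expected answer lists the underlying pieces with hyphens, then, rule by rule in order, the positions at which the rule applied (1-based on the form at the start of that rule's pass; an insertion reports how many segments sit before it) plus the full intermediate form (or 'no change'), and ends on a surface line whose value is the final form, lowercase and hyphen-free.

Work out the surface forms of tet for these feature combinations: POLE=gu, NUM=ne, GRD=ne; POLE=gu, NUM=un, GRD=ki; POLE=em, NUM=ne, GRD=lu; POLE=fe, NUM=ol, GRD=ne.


cell POLE=gu, NUM=ne, GRD=ne:
underlying: tet-bse-p-re
1. k -> g, p -> b, t -> d / _ Z: fires at position(s) 3: tedbsepre
2. e -> o, i -> u / B C0 _: no change
surface: tedbsepre

cell POLE=gu, NUM=un, GRD=ki:
underlying: tet-d-p-so
1. k -> g, p -> b, t -> d / _ Z: fires at position(s) 3: teddpso
2. e -> o, i -> u / B C0 _: no change
surface: teddpso

cell POLE=em, NUM=ne, GRD=lu:
underlying: tet-e-lo-re
1. k -> g, p -> b, t -> d / _ Z: no change
2. e -> o, i -> u / B C0 _: fires at position(s) 8: teteloro
surface: teteloro

cell POLE=fe, NUM=ol, GRD=ne:
underlying: tet-bse-pvu-uve
1. k -> g, p -> b, t -> d / _ Z: fires at position(s) 3, 7: tedbsebvuuve
2. e -> o, i -> u / B C0 _: fires at position(s) 12: tedbsebvuuvo
surface: tedbsebvuuvo


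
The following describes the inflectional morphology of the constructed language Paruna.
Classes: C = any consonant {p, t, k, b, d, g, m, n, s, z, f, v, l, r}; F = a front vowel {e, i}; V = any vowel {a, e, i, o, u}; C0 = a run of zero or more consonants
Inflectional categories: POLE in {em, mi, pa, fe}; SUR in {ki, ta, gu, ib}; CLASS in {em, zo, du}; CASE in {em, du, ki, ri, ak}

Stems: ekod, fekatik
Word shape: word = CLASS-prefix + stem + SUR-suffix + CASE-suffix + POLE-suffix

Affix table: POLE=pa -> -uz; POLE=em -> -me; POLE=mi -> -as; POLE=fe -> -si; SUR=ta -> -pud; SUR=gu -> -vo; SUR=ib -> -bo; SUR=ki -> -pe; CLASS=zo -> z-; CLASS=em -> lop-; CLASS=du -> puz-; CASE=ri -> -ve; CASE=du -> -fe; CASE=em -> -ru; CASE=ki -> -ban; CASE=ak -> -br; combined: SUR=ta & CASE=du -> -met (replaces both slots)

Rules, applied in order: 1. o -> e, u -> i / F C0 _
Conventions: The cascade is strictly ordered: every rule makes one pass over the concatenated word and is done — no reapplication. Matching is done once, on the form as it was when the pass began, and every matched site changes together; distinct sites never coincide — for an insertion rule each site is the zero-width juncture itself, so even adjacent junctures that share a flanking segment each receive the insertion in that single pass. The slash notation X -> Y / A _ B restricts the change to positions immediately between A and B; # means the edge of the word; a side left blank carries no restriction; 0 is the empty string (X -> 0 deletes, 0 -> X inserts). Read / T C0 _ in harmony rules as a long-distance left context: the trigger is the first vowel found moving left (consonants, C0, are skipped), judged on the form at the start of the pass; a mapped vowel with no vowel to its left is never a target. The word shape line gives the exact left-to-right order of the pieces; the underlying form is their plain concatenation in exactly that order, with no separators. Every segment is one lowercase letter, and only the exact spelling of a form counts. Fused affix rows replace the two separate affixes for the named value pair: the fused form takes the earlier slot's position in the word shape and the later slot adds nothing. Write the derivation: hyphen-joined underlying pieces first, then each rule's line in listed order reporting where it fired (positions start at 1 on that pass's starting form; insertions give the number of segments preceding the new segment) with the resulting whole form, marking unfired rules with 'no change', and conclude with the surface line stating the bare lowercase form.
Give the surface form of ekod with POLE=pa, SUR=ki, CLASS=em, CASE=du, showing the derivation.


underlying: lop-ekod-pe-fe-uz
1. o -> e, u -> i / F C0 _: fires at position(s) 6, 12: lopekedpefeiz
surface: lopekedpefeiz


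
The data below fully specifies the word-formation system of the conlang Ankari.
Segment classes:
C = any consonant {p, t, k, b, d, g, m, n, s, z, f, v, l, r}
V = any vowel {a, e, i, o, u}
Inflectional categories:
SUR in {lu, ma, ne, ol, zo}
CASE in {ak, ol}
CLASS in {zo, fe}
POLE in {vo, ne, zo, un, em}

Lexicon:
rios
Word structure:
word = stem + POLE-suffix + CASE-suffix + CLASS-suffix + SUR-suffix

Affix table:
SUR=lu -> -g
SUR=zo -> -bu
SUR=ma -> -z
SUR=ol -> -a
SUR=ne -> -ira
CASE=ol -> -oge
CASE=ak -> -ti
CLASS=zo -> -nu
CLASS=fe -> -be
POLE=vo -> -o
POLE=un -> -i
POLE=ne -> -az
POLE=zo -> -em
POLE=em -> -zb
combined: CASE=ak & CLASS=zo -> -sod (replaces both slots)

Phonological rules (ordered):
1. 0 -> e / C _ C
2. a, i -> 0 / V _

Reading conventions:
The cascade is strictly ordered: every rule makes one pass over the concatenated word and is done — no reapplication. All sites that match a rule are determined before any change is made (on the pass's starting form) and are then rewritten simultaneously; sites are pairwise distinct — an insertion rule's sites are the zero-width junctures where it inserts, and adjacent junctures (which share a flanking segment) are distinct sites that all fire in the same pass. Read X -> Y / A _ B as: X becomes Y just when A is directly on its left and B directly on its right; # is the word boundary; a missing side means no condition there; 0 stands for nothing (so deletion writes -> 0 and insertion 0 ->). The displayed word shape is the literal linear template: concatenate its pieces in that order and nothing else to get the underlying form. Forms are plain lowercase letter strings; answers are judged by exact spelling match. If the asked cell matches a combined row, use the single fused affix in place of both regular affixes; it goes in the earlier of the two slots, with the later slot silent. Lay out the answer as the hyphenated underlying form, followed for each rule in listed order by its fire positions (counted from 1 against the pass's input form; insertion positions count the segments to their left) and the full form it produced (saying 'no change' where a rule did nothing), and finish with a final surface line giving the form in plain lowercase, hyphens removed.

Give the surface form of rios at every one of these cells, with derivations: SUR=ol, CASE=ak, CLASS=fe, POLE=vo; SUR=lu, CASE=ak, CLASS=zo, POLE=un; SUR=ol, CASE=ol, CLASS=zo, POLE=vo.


cell SUR=ol, CASE=ak, CLASS=fe, POLE=vo:
underlying: rios-o-ti-be-a
1. 0 -> e / C _ C: no change
2. a, i -> 0 / V _: fires at position(s) 10: riosotibe
surface: riosotibe

cell SUR=lu, CASE=ak, CLASS=zo, POLE=un:
underlying: rios-i-sod-g
1. 0 -> e / C _ C: inserts after position(s) 8: riosisodeg
2. a, i -> 0 / V _: no change
surface: riosisodeg

cell SUR=ol, CASE=ol, CLASS=zo, POLE=vo:
underlying: rios-o-oge-nu-a
1. 0 -> e / C _ C: no change
2. a, i -> 0 / V _: fires at position(s) 11: riosoogenu
surface: riosoogenu


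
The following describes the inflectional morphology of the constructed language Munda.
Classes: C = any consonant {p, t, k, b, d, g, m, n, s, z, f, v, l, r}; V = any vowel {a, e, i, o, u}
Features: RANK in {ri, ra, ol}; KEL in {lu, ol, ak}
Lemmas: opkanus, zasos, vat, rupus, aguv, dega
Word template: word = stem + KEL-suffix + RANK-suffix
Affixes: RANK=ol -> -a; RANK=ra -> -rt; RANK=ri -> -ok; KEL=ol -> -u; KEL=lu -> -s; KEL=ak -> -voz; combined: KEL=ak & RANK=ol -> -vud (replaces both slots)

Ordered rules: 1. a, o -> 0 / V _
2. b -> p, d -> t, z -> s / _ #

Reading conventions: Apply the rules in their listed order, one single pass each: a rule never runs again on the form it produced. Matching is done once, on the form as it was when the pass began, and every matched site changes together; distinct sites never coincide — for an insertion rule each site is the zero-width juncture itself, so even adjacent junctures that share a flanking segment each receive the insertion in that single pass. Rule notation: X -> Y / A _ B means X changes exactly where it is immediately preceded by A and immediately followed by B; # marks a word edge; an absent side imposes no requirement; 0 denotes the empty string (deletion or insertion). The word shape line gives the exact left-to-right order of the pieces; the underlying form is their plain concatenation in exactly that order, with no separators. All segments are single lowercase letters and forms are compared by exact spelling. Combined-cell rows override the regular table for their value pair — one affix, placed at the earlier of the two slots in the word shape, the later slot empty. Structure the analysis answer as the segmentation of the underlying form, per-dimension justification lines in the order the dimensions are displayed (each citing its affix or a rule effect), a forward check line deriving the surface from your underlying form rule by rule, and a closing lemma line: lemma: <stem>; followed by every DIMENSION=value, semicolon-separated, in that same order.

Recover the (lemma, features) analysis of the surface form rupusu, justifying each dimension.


underlying: rupus-u-a
RANK=ol - signalled by the affix -a
KEL=ol - signalled by the affix -u
check: rupusua -> rupusu -> rupusu
lemma: rupus; RANK=ol; KEL=ol


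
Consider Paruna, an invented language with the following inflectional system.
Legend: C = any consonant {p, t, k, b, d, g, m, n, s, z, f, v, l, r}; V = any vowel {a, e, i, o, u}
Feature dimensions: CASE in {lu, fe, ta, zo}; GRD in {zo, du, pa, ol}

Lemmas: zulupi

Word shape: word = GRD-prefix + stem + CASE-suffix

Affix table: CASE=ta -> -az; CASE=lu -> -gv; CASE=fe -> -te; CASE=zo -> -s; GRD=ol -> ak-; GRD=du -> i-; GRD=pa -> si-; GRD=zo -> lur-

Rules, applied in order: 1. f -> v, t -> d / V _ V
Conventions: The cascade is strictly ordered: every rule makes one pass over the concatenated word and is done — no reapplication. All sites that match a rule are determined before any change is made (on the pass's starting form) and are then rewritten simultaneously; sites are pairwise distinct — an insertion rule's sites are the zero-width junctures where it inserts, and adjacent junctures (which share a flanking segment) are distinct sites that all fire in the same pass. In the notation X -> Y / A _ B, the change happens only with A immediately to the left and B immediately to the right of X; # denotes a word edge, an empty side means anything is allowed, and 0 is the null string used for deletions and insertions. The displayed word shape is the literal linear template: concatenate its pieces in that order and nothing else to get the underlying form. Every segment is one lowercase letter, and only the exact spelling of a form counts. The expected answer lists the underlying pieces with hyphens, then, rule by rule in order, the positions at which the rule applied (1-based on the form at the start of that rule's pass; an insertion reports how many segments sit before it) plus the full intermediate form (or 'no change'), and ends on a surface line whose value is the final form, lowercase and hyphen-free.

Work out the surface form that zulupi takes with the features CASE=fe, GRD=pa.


underlying: si-zulupi-te
1. f -> v, t -> d / V _ V: fires at position(s) 9: sizulupide
surface: sizulupide


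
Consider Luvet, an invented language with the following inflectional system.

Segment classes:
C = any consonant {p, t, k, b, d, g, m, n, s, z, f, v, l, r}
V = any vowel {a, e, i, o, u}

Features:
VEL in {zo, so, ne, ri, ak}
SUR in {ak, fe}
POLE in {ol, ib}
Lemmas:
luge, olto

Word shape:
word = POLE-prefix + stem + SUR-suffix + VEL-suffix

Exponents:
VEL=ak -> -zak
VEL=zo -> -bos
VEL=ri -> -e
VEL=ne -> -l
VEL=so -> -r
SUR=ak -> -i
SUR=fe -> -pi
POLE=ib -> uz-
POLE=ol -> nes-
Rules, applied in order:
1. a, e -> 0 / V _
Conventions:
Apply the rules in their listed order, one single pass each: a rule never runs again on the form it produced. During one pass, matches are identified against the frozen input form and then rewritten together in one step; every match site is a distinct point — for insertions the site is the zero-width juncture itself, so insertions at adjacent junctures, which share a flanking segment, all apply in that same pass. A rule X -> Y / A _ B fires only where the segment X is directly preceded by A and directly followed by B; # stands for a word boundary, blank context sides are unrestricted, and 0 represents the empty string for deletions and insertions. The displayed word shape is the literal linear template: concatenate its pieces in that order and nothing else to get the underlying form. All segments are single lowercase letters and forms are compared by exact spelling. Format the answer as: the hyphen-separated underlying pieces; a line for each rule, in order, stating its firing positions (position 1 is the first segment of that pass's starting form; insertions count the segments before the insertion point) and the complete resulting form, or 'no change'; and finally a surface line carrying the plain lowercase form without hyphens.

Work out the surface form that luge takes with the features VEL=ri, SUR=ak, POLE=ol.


underlying: nes-luge-i-e
1. a, e -> 0 / V _: fires at position(s) 9: neslugei
surface: neslugei


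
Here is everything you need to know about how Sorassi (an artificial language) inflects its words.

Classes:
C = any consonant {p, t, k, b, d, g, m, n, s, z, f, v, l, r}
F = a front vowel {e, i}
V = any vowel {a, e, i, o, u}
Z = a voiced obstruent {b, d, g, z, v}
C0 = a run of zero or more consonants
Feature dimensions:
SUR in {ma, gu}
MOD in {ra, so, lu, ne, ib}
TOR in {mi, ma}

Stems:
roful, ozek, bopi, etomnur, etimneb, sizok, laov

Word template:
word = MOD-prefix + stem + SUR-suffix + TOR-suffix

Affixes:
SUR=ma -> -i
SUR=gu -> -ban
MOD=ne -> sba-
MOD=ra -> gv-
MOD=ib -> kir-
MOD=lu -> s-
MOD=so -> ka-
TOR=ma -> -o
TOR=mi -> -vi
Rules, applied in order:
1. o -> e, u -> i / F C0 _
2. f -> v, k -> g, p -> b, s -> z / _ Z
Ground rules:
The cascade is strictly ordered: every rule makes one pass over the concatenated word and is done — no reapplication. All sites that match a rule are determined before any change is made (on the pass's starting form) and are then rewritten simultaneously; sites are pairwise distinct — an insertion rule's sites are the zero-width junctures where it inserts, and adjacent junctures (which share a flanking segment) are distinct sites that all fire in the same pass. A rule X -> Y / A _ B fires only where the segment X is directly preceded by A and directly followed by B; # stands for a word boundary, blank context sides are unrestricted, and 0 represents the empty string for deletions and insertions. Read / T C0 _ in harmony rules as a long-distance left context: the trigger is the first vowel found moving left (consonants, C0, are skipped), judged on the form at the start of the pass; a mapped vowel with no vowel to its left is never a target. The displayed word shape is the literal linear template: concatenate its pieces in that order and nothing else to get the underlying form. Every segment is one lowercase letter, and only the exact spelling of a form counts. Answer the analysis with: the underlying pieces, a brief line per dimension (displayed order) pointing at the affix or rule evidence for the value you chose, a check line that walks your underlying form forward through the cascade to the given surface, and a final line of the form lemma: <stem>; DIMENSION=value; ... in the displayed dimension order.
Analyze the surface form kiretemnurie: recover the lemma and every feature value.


underlying: kir-etomnur-i-o
SUR=ma - signalled by the affix -i
MOD=ib - signalled by the affix kir-
TOR=ma - signalled by the affix -o
check: kiretomnurio -> kiretemnurie -> kiretemnurie
lemma: etomnur; SUR=ma; MOD=ib; TOR=ma


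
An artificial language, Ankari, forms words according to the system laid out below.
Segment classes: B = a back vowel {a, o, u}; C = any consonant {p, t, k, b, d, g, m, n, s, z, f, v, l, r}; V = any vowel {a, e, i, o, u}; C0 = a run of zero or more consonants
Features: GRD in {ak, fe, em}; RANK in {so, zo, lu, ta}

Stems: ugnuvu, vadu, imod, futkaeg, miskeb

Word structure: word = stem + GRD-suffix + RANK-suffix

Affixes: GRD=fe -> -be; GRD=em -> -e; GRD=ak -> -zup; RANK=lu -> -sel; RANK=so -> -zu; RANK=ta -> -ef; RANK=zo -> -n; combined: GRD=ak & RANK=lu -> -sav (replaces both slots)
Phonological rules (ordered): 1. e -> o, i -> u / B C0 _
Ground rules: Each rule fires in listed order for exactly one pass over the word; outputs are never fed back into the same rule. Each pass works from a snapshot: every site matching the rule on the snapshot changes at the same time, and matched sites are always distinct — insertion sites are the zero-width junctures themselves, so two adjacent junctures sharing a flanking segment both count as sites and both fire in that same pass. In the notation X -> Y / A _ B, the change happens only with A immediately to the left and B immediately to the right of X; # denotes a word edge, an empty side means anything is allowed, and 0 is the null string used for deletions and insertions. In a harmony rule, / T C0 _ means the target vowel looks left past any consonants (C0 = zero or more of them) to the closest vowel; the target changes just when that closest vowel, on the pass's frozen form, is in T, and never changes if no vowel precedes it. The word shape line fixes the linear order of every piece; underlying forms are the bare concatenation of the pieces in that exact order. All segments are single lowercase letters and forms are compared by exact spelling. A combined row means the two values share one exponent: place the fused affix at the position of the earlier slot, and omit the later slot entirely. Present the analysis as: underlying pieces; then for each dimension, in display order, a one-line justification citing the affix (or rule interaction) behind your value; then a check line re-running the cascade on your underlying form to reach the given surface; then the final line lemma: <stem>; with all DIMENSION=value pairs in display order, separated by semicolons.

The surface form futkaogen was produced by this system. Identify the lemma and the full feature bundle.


underlying: futkaeg-e-n
GRD=em - signalled by the affix -e
RANK=zo - signalled by the affix -n
check: futkaegen -> futkaogen
lemma: futkaeg; GRD=em; RANK=zo


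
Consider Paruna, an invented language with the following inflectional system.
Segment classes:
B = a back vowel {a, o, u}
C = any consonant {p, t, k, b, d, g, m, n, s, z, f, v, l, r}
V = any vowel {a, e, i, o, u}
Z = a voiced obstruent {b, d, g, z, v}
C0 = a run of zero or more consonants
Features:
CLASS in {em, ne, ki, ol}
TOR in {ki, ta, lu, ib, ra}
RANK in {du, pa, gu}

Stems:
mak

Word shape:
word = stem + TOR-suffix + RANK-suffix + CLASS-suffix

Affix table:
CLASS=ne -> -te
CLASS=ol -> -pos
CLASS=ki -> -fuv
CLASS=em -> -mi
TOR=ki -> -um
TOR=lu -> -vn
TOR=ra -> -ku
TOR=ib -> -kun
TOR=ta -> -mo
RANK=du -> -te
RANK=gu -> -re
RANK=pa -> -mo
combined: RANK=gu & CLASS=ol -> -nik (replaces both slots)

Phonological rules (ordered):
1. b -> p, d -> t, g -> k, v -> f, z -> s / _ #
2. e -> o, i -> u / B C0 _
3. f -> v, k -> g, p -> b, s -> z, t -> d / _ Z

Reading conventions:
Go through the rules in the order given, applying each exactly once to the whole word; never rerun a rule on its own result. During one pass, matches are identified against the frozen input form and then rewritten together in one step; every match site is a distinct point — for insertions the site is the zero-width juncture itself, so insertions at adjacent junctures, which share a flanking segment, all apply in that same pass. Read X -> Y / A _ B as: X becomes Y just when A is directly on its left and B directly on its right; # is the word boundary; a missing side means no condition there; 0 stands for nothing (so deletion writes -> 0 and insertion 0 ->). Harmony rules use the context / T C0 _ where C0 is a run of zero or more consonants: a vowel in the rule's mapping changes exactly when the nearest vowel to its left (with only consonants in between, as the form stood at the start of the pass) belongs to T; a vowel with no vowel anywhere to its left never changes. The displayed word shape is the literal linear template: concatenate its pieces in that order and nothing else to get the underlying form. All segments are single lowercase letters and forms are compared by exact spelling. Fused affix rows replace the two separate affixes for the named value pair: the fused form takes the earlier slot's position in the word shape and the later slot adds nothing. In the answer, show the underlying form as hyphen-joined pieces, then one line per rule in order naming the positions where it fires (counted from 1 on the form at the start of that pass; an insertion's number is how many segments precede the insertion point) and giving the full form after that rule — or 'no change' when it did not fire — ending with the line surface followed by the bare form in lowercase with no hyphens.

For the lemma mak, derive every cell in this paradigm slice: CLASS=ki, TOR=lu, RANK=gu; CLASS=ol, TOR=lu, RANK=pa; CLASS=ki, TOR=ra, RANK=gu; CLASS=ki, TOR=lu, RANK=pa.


cell CLASS=ki, TOR=lu, RANK=gu:
underlying: mak-vn-re-fuv
1. b -> p, d -> t, g -> k, v -> f, z -> s / _ #: fires at position(s) 10: makvnrefuf
2. e -> o, i -> u / B C0 _: fires at position(s) 7: makvnrofuf
3. f -> v, k -> g, p -> b, s -> z, t -> d / _ Z: fires at position(s) 3: magvnrofuf
surface: magvnrofuf

cell CLASS=ol, TOR=lu, RANK=pa:
underlying: mak-vn-mo-pos
1. b -> p, d -> t, g -> k, v -> f, z -> s / _ #: no change
2. e -> o, i -> u / B C0 _: no change
3. f -> v, k -> g, p -> b, s -> z, t -> d / _ Z: fires at position(s) 3: magvnmopos
surface: magvnmopos

cell CLASS=ki, TOR=ra, RANK=gu:
underlying: mak-ku-re-fuv
1. b -> p, d -> t, g -> k, v -> f, z -> s / _ #: fires at position(s) 10: makkurefuf
2. e -> o, i -> u / B C0 _: fires at position(s) 7: makkurofuf
3. f -> v, k -> g, p -> b, s -> z, t -> d / _ Z: no change
surface: makkurofuf

cell CLASS=ki, TOR=lu, RANK=pa:
underlying: mak-vn-mo-fuv
1. b -> p, d -> t, g -> k, v -> f, z -> s / _ #: fires at position(s) 10: makvnmofuf
2. e -> o, i -> u / B C0 _: no change
3. f -> v, k -> g, p -> b, s -> z, t -> d / _ Z: fires at position(s) 3: magvnmofuf
surface: magvnmofuf
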